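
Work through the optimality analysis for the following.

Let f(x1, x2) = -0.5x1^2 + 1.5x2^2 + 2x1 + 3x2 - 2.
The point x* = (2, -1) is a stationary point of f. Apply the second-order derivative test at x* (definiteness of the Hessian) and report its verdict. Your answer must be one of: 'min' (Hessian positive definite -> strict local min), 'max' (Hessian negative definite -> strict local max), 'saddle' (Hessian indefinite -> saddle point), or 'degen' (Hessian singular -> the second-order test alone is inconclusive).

Compute the Hessian H = grad^2 f:
  H = [[-1, 0], [0, 3]]
Verify stationarity: grad f(x*) = H x* + g = (0, 0).
Eigenvalues of H: -1, 3.
Eigenvalues have mixed signs, so H is indefinite -> x* is a saddle point.

saddle


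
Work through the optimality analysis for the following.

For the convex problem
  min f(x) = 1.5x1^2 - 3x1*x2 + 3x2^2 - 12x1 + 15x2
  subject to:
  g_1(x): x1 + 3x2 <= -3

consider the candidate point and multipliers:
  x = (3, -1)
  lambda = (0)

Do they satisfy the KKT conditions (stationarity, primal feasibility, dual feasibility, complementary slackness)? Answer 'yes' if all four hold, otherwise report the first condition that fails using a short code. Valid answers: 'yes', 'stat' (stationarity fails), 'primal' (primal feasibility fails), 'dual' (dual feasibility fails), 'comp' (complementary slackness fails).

Gradient of f: grad f(x) = Q x + c = (0, 0)
Constraint values g_i(x) = a_i^T x - b_i:
  g_1((3, -1)) = 3
Stationarity residual: grad f(x) + sum_i lambda_i a_i = (0, 0)
  -> stationarity OK
Primal feasibility (all g_i <= 0): FAILS
Dual feasibility (all lambda_i >= 0): OK
Complementary slackness (lambda_i * g_i(x) = 0 for all i): OK

Verdict: the first failing condition is primal_feasibility -> primal.

primal


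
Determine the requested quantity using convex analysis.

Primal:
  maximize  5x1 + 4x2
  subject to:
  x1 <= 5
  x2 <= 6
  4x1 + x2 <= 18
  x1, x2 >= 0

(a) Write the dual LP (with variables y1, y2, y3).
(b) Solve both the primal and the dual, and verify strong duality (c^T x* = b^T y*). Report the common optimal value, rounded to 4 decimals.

The standard primal-dual pair for 'max c^T x s.t. A x <= b, x >= 0' is:
  Dual:  min b^T y  s.t.  A^T y >= c,  y >= 0.

So the dual LP is:
  minimize  5y1 + 6y2 + 18y3
  subject to:
    y1 + 4y3 >= 5
    y2 + y3 >= 4
    y1, y2, y3 >= 0

Solving the primal: x* = (3, 6).
  primal value c^T x* = 39.
Solving the dual: y* = (0, 2.75, 1.25).
  dual value b^T y* = 39.
Strong duality: c^T x* = b^T y*. Confirmed.

39


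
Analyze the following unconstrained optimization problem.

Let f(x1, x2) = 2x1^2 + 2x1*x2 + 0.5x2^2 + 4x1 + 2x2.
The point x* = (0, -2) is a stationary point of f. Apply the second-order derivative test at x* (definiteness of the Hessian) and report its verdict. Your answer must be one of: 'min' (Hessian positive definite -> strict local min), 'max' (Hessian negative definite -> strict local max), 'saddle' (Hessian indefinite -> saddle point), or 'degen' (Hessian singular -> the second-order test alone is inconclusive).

Compute the Hessian H = grad^2 f:
  H = [[4, 2], [2, 1]]
Verify stationarity: grad f(x*) = H x* + g = (0, 0).
Eigenvalues of H: 0, 5.
H has a zero eigenvalue (singular; positive semidefinite but not definite), so H is neither positive definite, negative definite, nor indefinite. The second-order test alone is inconclusive -> degen.
(Indeed, f is constant along the null direction of H through x*, so x* is not a strict local extremum.)

degen


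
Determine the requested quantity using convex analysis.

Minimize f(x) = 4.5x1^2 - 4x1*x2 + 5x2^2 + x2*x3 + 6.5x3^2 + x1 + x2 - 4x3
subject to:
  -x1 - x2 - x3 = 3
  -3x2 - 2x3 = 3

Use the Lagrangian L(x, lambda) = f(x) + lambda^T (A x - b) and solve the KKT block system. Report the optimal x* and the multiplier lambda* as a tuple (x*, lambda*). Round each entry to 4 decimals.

Form the Lagrangian:
  L(x, lambda) = (1/2) x^T Q x + c^T x + lambda^T (A x - b)
Stationarity (grad_x L = 0): Q x + c + A^T lambda = 0.
Primal feasibility: A x = b.

This gives the KKT block system:
  [ Q   A^T ] [ x     ]   [-c ]
  [ A    0  ] [ lambda ] = [ b ]

Solving the linear system:
  x*      = (-2, -1, 0)
  lambda* = (-13, 4)
  f(x*)   = 12

x* = (-2, -1, 0), lambda* = (-13, 4)


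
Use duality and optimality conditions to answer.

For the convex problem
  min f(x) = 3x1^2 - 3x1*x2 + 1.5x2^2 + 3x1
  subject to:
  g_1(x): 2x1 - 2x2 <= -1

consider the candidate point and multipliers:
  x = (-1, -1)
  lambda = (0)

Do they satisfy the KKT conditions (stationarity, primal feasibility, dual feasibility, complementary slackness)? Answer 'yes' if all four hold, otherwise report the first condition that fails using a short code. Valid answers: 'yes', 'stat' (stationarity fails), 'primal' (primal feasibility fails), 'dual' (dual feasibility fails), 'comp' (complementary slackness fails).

Gradient of f: grad f(x) = Q x + c = (0, 0)
Constraint values g_i(x) = a_i^T x - b_i:
  g_1((-1, -1)) = 1
Stationarity residual: grad f(x) + sum_i lambda_i a_i = (0, 0)
  -> stationarity OK
Primal feasibility (all g_i <= 0): FAILS
Dual feasibility (all lambda_i >= 0): OK
Complementary slackness (lambda_i * g_i(x) = 0 for all i): OK

Verdict: the first failing condition is primal_feasibility -> primal.

primal


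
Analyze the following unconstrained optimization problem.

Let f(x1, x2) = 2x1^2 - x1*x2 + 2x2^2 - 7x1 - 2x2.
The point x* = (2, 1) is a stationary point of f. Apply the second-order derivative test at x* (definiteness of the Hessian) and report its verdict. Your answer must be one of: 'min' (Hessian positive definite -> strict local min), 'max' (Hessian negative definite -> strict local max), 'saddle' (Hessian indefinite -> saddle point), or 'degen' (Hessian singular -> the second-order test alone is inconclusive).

Compute the Hessian H = grad^2 f:
  H = [[4, -1], [-1, 4]]
Verify stationarity: grad f(x*) = H x* + g = (0, 0).
Eigenvalues of H: 3, 5.
Both eigenvalues > 0, so H is positive definite -> x* is a strict local min.

min


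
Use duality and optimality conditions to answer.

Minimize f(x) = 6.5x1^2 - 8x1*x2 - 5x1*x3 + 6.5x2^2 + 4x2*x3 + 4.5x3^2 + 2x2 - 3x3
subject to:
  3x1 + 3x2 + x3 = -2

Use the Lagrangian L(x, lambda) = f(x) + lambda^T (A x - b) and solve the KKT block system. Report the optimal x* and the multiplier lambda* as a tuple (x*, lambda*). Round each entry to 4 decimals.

Form the Lagrangian:
  L(x, lambda) = (1/2) x^T Q x + c^T x + lambda^T (A x - b)
Stationarity (grad_x L = 0): Q x + c + A^T lambda = 0.
Primal feasibility: A x = b.

This gives the KKT block system:
  [ Q   A^T ] [ x     ]   [-c ]
  [ A    0  ] [ lambda ] = [ b ]

Solving the linear system:
  x*      = (-0.2679, -0.5234, 0.374)
  lambda* = (0.3884)
  f(x*)   = -0.6959

x* = (-0.2679, -0.5234, 0.374), lambda* = (0.3884)


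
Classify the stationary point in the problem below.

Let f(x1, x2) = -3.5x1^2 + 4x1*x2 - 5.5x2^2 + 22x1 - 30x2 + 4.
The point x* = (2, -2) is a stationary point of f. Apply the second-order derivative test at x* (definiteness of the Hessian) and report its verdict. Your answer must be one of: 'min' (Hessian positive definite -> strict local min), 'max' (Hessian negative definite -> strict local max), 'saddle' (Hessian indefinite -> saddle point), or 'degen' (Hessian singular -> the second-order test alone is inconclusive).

Compute the Hessian H = grad^2 f:
  H = [[-7, 4], [4, -11]]
Verify stationarity: grad f(x*) = H x* + g = (0, 0).
Eigenvalues of H: -13.4721, -4.5279.
Both eigenvalues < 0, so H is negative definite -> x* is a strict local max.

max


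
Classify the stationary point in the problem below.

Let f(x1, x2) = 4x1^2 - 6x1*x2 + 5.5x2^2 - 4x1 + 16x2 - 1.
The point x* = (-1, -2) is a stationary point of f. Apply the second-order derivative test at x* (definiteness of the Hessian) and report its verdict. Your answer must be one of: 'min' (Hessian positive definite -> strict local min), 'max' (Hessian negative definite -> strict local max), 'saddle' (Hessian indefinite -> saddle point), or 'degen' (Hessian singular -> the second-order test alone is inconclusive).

Compute the Hessian H = grad^2 f:
  H = [[8, -6], [-6, 11]]
Verify stationarity: grad f(x*) = H x* + g = (0, 0).
Eigenvalues of H: 3.3153, 15.6847.
Both eigenvalues > 0, so H is positive definite -> x* is a strict local min.

min


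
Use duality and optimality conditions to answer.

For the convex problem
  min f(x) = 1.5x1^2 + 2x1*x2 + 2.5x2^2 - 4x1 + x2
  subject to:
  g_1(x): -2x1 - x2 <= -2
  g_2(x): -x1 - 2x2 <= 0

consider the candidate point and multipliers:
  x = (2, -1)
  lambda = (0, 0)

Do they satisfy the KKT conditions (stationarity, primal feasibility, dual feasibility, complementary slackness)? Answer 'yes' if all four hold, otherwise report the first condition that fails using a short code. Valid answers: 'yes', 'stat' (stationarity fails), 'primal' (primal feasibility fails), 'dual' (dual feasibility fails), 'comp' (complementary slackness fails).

Gradient of f: grad f(x) = Q x + c = (0, 0)
Constraint values g_i(x) = a_i^T x - b_i:
  g_1((2, -1)) = -1
  g_2((2, -1)) = 0
Stationarity residual: grad f(x) + sum_i lambda_i a_i = (0, 0)
  -> stationarity OK
Primal feasibility (all g_i <= 0): OK
Dual feasibility (all lambda_i >= 0): OK
Complementary slackness (lambda_i * g_i(x) = 0 for all i): OK

Verdict: yes, KKT holds.

yes


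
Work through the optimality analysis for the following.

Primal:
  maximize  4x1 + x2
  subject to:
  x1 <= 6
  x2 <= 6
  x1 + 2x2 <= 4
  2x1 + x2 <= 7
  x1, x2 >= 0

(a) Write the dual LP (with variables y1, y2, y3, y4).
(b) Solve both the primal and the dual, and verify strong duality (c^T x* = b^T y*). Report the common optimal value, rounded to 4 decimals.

The standard primal-dual pair for 'max c^T x s.t. A x <= b, x >= 0' is:
  Dual:  min b^T y  s.t.  A^T y >= c,  y >= 0.

So the dual LP is:
  minimize  6y1 + 6y2 + 4y3 + 7y4
  subject to:
    y1 + y3 + 2y4 >= 4
    y2 + 2y3 + y4 >= 1
    y1, y2, y3, y4 >= 0

Solving the primal: x* = (3.5, 0).
  primal value c^T x* = 14.
Solving the dual: y* = (0, 0, 0, 2).
  dual value b^T y* = 14.
Strong duality: c^T x* = b^T y*. Confirmed.

14


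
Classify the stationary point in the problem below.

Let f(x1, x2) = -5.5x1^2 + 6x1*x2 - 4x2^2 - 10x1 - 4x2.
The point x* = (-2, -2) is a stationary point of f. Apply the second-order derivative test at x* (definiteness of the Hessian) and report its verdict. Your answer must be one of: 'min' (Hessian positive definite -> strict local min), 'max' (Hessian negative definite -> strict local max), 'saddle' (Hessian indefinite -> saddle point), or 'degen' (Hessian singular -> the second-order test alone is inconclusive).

Compute the Hessian H = grad^2 f:
  H = [[-11, 6], [6, -8]]
Verify stationarity: grad f(x*) = H x* + g = (0, 0).
Eigenvalues of H: -15.6847, -3.3153.
Both eigenvalues < 0, so H is negative definite -> x* is a strict local max.

max


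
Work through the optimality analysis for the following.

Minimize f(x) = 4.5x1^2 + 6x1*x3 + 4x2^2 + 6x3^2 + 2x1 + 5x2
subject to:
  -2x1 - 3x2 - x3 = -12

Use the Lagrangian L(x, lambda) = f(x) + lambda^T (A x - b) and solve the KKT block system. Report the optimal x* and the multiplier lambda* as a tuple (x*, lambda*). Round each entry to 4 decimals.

Form the Lagrangian:
  L(x, lambda) = (1/2) x^T Q x + c^T x + lambda^T (A x - b)
Stationarity (grad_x L = 0): Q x + c + A^T lambda = 0.
Primal feasibility: A x = b.

This gives the KKT block system:
  [ Q   A^T ] [ x     ]   [-c ]
  [ A    0  ] [ lambda ] = [ b ]

Solving the linear system:
  x*      = (1.9364, 2.7796, -0.2116)
  lambda* = (9.0789)
  f(x*)   = 63.3591

x* = (1.9364, 2.7796, -0.2116), lambda* = (9.0789)


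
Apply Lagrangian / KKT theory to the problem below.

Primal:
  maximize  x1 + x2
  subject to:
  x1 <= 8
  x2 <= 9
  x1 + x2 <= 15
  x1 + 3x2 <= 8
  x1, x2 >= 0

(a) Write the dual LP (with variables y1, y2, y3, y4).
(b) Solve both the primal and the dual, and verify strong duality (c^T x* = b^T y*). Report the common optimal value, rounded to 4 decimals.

The standard primal-dual pair for 'max c^T x s.t. A x <= b, x >= 0' is:
  Dual:  min b^T y  s.t.  A^T y >= c,  y >= 0.

So the dual LP is:
  minimize  8y1 + 9y2 + 15y3 + 8y4
  subject to:
    y1 + y3 + y4 >= 1
    y2 + y3 + 3y4 >= 1
    y1, y2, y3, y4 >= 0

Solving the primal: x* = (8, 0).
  primal value c^T x* = 8.
Solving the dual: y* = (0.6667, 0, 0, 0.3333).
  dual value b^T y* = 8.
Strong duality: c^T x* = b^T y*. Confirmed.

8


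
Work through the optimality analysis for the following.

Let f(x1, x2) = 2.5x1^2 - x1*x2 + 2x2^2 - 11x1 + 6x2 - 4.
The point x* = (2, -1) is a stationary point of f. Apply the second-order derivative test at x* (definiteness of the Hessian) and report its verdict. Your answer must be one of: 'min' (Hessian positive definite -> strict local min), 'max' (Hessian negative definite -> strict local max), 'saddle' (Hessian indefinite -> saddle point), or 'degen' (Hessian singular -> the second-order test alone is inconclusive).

Compute the Hessian H = grad^2 f:
  H = [[5, -1], [-1, 4]]
Verify stationarity: grad f(x*) = H x* + g = (0, 0).
Eigenvalues of H: 3.382, 5.618.
Both eigenvalues > 0, so H is positive definite -> x* is a strict local min.

min


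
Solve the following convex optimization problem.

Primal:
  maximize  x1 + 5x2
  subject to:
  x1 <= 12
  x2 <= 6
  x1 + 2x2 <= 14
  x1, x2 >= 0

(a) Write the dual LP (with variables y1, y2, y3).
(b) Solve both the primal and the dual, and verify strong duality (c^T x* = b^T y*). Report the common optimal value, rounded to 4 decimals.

The standard primal-dual pair for 'max c^T x s.t. A x <= b, x >= 0' is:
  Dual:  min b^T y  s.t.  A^T y >= c,  y >= 0.

So the dual LP is:
  minimize  12y1 + 6y2 + 14y3
  subject to:
    y1 + y3 >= 1
    y2 + 2y3 >= 5
    y1, y2, y3 >= 0

Solving the primal: x* = (2, 6).
  primal value c^T x* = 32.
Solving the dual: y* = (0, 3, 1).
  dual value b^T y* = 32.
Strong duality: c^T x* = b^T y*. Confirmed.

32


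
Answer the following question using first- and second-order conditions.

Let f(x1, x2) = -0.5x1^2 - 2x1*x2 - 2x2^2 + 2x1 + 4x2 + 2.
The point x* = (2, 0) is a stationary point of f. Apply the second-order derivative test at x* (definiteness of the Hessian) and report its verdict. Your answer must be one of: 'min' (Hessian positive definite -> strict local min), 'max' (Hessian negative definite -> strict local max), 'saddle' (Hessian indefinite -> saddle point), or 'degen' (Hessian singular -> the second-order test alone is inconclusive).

Compute the Hessian H = grad^2 f:
  H = [[-1, -2], [-2, -4]]
Verify stationarity: grad f(x*) = H x* + g = (0, 0).
Eigenvalues of H: -5, 0.
H has a zero eigenvalue (singular; negative semidefinite but not definite), so H is neither positive definite, negative definite, nor indefinite. The second-order test alone is inconclusive -> degen.
(Indeed, f is constant along the null direction of H through x*, so x* is not a strict local extremum.)

degen


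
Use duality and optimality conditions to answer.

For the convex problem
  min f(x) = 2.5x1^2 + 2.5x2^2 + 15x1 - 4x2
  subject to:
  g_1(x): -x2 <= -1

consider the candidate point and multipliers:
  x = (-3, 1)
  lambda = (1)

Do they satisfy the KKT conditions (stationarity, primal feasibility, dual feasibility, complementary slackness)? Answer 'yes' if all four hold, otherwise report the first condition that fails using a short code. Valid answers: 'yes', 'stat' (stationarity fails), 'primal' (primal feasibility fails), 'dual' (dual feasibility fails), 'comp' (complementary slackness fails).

Gradient of f: grad f(x) = Q x + c = (0, 1)
Constraint values g_i(x) = a_i^T x - b_i:
  g_1((-3, 1)) = 0
Stationarity residual: grad f(x) + sum_i lambda_i a_i = (0, 0)
  -> stationarity OK
Primal feasibility (all g_i <= 0): OK
Dual feasibility (all lambda_i >= 0): OK
Complementary slackness (lambda_i * g_i(x) = 0 for all i): OK

Verdict: yes, KKT holds.

yes


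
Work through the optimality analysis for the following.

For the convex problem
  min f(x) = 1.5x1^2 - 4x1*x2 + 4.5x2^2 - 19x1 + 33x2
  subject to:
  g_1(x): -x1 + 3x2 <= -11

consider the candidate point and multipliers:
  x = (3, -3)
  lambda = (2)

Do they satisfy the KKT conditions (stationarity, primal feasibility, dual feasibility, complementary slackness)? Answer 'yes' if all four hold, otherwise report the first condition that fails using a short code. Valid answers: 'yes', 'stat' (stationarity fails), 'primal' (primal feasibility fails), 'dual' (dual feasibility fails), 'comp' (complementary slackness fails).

Gradient of f: grad f(x) = Q x + c = (2, -6)
Constraint values g_i(x) = a_i^T x - b_i:
  g_1((3, -3)) = -1
Stationarity residual: grad f(x) + sum_i lambda_i a_i = (0, 0)
  -> stationarity OK
Primal feasibility (all g_i <= 0): OK
Dual feasibility (all lambda_i >= 0): OK
Complementary slackness (lambda_i * g_i(x) = 0 for all i): FAILS

Verdict: the first failing condition is complementary_slackness -> comp.

comp


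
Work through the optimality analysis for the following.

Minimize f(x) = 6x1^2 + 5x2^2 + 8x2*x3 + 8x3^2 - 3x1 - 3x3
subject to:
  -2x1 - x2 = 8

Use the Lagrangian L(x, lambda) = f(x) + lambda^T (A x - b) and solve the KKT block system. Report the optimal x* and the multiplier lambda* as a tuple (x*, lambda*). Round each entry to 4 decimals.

Form the Lagrangian:
  L(x, lambda) = (1/2) x^T Q x + c^T x + lambda^T (A x - b)
Stationarity (grad_x L = 0): Q x + c + A^T lambda = 0.
Primal feasibility: A x = b.

This gives the KKT block system:
  [ Q   A^T ] [ x     ]   [-c ]
  [ A    0  ] [ lambda ] = [ b ]

Solving the linear system:
  x*      = (-2.5, -3, 1.6875)
  lambda* = (-16.5)
  f(x*)   = 67.2188

x* = (-2.5, -3, 1.6875), lambda* = (-16.5)


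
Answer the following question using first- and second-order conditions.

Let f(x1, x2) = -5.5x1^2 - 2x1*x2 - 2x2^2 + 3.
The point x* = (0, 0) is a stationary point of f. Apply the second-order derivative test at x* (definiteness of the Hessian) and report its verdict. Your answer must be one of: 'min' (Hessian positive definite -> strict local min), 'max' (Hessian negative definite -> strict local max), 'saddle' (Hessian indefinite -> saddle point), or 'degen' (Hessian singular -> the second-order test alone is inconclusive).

Compute the Hessian H = grad^2 f:
  H = [[-11, -2], [-2, -4]]
Verify stationarity: grad f(x*) = H x* + g = (0, 0).
Eigenvalues of H: -11.5311, -3.4689.
Both eigenvalues < 0, so H is negative definite -> x* is a strict local max.

max


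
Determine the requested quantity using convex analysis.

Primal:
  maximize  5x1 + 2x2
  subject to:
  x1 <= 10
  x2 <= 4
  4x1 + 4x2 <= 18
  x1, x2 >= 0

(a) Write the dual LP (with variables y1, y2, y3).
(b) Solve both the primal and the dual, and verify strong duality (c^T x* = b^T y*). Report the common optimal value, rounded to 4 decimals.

The standard primal-dual pair for 'max c^T x s.t. A x <= b, x >= 0' is:
  Dual:  min b^T y  s.t.  A^T y >= c,  y >= 0.

So the dual LP is:
  minimize  10y1 + 4y2 + 18y3
  subject to:
    y1 + 4y3 >= 5
    y2 + 4y3 >= 2
    y1, y2, y3 >= 0

Solving the primal: x* = (4.5, 0).
  primal value c^T x* = 22.5.
Solving the dual: y* = (0, 0, 1.25).
  dual value b^T y* = 22.5.
Strong duality: c^T x* = b^T y*. Confirmed.

22.5


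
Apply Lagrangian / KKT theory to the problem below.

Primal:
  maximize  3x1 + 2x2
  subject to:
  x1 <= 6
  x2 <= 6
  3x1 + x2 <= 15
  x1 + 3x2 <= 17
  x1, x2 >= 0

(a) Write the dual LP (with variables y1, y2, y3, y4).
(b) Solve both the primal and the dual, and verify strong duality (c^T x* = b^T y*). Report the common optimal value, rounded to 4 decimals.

The standard primal-dual pair for 'max c^T x s.t. A x <= b, x >= 0' is:
  Dual:  min b^T y  s.t.  A^T y >= c,  y >= 0.

So the dual LP is:
  minimize  6y1 + 6y2 + 15y3 + 17y4
  subject to:
    y1 + 3y3 + y4 >= 3
    y2 + y3 + 3y4 >= 2
    y1, y2, y3, y4 >= 0

Solving the primal: x* = (3.5, 4.5).
  primal value c^T x* = 19.5.
Solving the dual: y* = (0, 0, 0.875, 0.375).
  dual value b^T y* = 19.5.
Strong duality: c^T x* = b^T y*. Confirmed.

19.5


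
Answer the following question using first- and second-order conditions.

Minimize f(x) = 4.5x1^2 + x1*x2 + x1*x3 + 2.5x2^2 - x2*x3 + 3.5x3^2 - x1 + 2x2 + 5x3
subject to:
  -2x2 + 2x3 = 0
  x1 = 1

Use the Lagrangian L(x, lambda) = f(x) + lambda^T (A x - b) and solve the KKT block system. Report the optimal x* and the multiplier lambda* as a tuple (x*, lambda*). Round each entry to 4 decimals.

Form the Lagrangian:
  L(x, lambda) = (1/2) x^T Q x + c^T x + lambda^T (A x - b)
Stationarity (grad_x L = 0): Q x + c + A^T lambda = 0.
Primal feasibility: A x = b.

This gives the KKT block system:
  [ Q   A^T ] [ x     ]   [-c ]
  [ A    0  ] [ lambda ] = [ b ]

Solving the linear system:
  x*      = (1, -0.9, -0.9)
  lambda* = (-0.3, -6.2)
  f(x*)   = -0.55

x* = (1, -0.9, -0.9), lambda* = (-0.3, -6.2)


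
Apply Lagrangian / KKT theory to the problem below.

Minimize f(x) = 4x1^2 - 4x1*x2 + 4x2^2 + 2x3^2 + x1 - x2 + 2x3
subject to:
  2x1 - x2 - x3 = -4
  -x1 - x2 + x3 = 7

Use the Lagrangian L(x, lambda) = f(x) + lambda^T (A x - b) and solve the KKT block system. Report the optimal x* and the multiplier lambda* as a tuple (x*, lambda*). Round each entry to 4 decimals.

Form the Lagrangian:
  L(x, lambda) = (1/2) x^T Q x + c^T x + lambda^T (A x - b)
Stationarity (grad_x L = 0): Q x + c + A^T lambda = 0.
Primal feasibility: A x = b.

This gives the KKT block system:
  [ Q   A^T ] [ x     ]   [-c ]
  [ A    0  ] [ lambda ] = [ b ]

Solving the linear system:
  x*      = (-2.4333, -2.7167, 1.85)
  lambda* = (-1.8, -11.2)
  f(x*)   = 37.5917

x* = (-2.4333, -2.7167, 1.85), lambda* = (-1.8, -11.2)


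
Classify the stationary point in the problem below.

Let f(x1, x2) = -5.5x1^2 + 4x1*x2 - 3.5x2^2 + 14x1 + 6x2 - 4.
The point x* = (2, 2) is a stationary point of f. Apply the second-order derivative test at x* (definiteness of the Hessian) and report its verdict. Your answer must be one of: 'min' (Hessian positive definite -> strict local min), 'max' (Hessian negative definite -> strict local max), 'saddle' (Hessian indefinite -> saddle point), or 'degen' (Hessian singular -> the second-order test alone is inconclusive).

Compute the Hessian H = grad^2 f:
  H = [[-11, 4], [4, -7]]
Verify stationarity: grad f(x*) = H x* + g = (0, 0).
Eigenvalues of H: -13.4721, -4.5279.
Both eigenvalues < 0, so H is negative definite -> x* is a strict local max.

max


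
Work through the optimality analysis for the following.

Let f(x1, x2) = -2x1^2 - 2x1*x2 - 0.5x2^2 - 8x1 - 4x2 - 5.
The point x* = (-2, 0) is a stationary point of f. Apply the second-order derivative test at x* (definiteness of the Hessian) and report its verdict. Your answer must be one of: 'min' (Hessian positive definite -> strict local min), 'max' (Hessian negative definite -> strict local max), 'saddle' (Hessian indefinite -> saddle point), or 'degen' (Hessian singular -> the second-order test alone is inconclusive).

Compute the Hessian H = grad^2 f:
  H = [[-4, -2], [-2, -1]]
Verify stationarity: grad f(x*) = H x* + g = (0, 0).
Eigenvalues of H: -5, 0.
H has a zero eigenvalue (singular; negative semidefinite but not definite), so H is neither positive definite, negative definite, nor indefinite. The second-order test alone is inconclusive -> degen.
(Indeed, f is constant along the null direction of H through x*, so x* is not a strict local extremum.)

degen


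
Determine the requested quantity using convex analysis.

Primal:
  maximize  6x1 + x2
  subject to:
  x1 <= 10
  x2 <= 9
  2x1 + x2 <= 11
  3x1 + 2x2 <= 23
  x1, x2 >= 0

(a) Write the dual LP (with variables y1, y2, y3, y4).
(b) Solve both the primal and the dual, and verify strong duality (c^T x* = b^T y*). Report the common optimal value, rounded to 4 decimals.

The standard primal-dual pair for 'max c^T x s.t. A x <= b, x >= 0' is:
  Dual:  min b^T y  s.t.  A^T y >= c,  y >= 0.

So the dual LP is:
  minimize  10y1 + 9y2 + 11y3 + 23y4
  subject to:
    y1 + 2y3 + 3y4 >= 6
    y2 + y3 + 2y4 >= 1
    y1, y2, y3, y4 >= 0

Solving the primal: x* = (5.5, 0).
  primal value c^T x* = 33.
Solving the dual: y* = (0, 0, 3, 0).
  dual value b^T y* = 33.
Strong duality: c^T x* = b^T y*. Confirmed.

33


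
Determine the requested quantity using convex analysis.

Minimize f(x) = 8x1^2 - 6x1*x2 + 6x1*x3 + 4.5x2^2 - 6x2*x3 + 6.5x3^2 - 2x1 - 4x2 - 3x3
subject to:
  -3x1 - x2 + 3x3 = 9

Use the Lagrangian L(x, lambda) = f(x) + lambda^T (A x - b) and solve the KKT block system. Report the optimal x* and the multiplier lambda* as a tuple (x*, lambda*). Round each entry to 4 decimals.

Form the Lagrangian:
  L(x, lambda) = (1/2) x^T Q x + c^T x + lambda^T (A x - b)
Stationarity (grad_x L = 0): Q x + c + A^T lambda = 0.
Primal feasibility: A x = b.

This gives the KKT block system:
  [ Q   A^T ] [ x     ]   [-c ]
  [ A    0  ] [ lambda ] = [ b ]

Solving the linear system:
  x*      = (-1.1996, 0.4969, 1.966)
  lambda* = (-4.1264)
  f(x*)   = 15.8255

x* = (-1.1996, 0.4969, 1.966), lambda* = (-4.1264)


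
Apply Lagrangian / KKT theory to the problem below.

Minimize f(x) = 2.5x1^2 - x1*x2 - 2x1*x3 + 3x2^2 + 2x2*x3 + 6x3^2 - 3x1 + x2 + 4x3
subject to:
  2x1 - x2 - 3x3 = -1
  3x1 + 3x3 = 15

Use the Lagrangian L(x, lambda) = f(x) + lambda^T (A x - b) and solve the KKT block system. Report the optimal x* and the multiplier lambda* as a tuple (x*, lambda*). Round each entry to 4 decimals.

Form the Lagrangian:
  L(x, lambda) = (1/2) x^T Q x + c^T x + lambda^T (A x - b)
Stationarity (grad_x L = 0): Q x + c + A^T lambda = 0.
Primal feasibility: A x = b.

This gives the KKT block system:
  [ Q   A^T ] [ x     ]   [-c ]
  [ A    0  ] [ lambda ] = [ b ]

Solving the linear system:
  x*      = (2.8369, 0.1844, 2.1631)
  lambda* = (3.5957, -4.6217)
  f(x*)   = 36.6241

x* = (2.8369, 0.1844, 2.1631), lambda* = (3.5957, -4.6217)


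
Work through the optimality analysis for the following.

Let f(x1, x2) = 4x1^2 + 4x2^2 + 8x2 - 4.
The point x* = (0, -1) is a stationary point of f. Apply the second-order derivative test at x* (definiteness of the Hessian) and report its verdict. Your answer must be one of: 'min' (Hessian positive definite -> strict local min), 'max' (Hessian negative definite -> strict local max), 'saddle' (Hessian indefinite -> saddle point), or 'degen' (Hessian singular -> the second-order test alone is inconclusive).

Compute the Hessian H = grad^2 f:
  H = [[8, 0], [0, 8]]
Verify stationarity: grad f(x*) = H x* + g = (0, 0).
Eigenvalues of H: 8, 8.
Both eigenvalues > 0, so H is positive definite -> x* is a strict local min.

min


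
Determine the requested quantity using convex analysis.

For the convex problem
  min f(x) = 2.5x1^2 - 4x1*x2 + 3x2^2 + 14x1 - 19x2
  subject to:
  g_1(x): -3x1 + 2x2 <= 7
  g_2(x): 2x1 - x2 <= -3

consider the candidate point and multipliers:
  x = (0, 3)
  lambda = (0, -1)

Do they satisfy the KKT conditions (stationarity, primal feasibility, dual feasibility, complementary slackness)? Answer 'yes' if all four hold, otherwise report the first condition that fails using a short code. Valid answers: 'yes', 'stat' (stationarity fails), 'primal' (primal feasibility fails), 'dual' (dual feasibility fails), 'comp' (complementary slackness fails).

Gradient of f: grad f(x) = Q x + c = (2, -1)
Constraint values g_i(x) = a_i^T x - b_i:
  g_1((0, 3)) = -1
  g_2((0, 3)) = 0
Stationarity residual: grad f(x) + sum_i lambda_i a_i = (0, 0)
  -> stationarity OK
Primal feasibility (all g_i <= 0): OK
Dual feasibility (all lambda_i >= 0): FAILS
Complementary slackness (lambda_i * g_i(x) = 0 for all i): OK

Verdict: the first failing condition is dual_feasibility -> dual.

dual


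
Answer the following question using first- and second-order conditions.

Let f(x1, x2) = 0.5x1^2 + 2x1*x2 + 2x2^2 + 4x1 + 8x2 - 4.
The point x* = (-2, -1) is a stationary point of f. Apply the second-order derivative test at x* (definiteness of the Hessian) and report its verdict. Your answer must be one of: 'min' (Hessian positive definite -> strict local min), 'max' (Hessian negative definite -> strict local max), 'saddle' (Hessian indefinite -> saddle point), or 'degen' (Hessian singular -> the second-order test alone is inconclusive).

Compute the Hessian H = grad^2 f:
  H = [[1, 2], [2, 4]]
Verify stationarity: grad f(x*) = H x* + g = (0, 0).
Eigenvalues of H: 0, 5.
H has a zero eigenvalue (singular; positive semidefinite but not definite), so H is neither positive definite, negative definite, nor indefinite. The second-order test alone is inconclusive -> degen.
(Indeed, f is constant along the null direction of H through x*, so x* is not a strict local extremum.)

degen


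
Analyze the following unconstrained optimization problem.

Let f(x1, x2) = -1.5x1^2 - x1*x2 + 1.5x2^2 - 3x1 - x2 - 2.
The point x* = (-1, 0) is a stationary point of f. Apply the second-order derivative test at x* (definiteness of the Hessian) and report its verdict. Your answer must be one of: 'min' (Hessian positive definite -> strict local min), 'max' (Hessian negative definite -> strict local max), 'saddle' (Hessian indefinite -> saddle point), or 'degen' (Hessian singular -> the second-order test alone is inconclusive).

Compute the Hessian H = grad^2 f:
  H = [[-3, -1], [-1, 3]]
Verify stationarity: grad f(x*) = H x* + g = (0, 0).
Eigenvalues of H: -3.1623, 3.1623.
Eigenvalues have mixed signs, so H is indefinite -> x* is a saddle point.

saddle


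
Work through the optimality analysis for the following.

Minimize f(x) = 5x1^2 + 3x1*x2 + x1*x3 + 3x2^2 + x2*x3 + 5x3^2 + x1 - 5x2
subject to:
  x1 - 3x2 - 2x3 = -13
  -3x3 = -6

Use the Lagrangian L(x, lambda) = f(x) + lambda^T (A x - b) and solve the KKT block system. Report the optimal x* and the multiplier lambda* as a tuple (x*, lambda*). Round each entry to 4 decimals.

Form the Lagrangian:
  L(x, lambda) = (1/2) x^T Q x + c^T x + lambda^T (A x - b)
Stationarity (grad_x L = 0): Q x + c + A^T lambda = 0.
Primal feasibility: A x = b.

This gives the KKT block system:
  [ Q   A^T ] [ x     ]   [-c ]
  [ A    0  ] [ lambda ] = [ b ]

Solving the linear system:
  x*      = (-1.3421, 2.5526, 2)
  lambda* = (2.7632, 5.2281)
  f(x*)   = 26.5921

x* = (-1.3421, 2.5526, 2), lambda* = (2.7632, 5.2281)


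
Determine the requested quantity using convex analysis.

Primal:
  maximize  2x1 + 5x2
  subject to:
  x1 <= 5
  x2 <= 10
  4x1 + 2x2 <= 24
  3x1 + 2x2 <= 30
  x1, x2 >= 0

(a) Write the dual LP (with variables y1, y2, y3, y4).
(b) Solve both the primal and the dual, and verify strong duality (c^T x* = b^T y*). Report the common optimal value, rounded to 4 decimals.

The standard primal-dual pair for 'max c^T x s.t. A x <= b, x >= 0' is:
  Dual:  min b^T y  s.t.  A^T y >= c,  y >= 0.

So the dual LP is:
  minimize  5y1 + 10y2 + 24y3 + 30y4
  subject to:
    y1 + 4y3 + 3y4 >= 2
    y2 + 2y3 + 2y4 >= 5
    y1, y2, y3, y4 >= 0

Solving the primal: x* = (1, 10).
  primal value c^T x* = 52.
Solving the dual: y* = (0, 4, 0.5, 0).
  dual value b^T y* = 52.
Strong duality: c^T x* = b^T y*. Confirmed.

52


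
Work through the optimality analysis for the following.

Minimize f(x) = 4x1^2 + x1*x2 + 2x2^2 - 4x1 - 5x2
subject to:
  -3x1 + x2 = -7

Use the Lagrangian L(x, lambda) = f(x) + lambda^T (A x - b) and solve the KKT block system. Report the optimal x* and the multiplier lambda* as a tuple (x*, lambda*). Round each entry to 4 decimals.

Form the Lagrangian:
  L(x, lambda) = (1/2) x^T Q x + c^T x + lambda^T (A x - b)
Stationarity (grad_x L = 0): Q x + c + A^T lambda = 0.
Primal feasibility: A x = b.

This gives the KKT block system:
  [ Q   A^T ] [ x     ]   [-c ]
  [ A    0  ] [ lambda ] = [ b ]

Solving the linear system:
  x*      = (2.2, -0.4)
  lambda* = (4.4)
  f(x*)   = 12

x* = (2.2, -0.4), lambda* = (4.4)


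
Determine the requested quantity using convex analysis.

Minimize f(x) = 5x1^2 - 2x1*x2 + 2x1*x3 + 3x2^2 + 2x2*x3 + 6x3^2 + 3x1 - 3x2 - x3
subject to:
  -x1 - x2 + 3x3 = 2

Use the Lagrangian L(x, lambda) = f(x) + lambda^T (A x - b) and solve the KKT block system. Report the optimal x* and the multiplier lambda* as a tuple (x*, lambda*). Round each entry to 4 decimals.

Form the Lagrangian:
  L(x, lambda) = (1/2) x^T Q x + c^T x + lambda^T (A x - b)
Stationarity (grad_x L = 0): Q x + c + A^T lambda = 0.
Primal feasibility: A x = b.

This gives the KKT block system:
  [ Q   A^T ] [ x     ]   [-c ]
  [ A    0  ] [ lambda ] = [ b ]

Solving the linear system:
  x*      = (-0.5244, -0.0366, 0.4797)
  lambda* = (-1.2114)
  f(x*)   = 0.2398

x* = (-0.5244, -0.0366, 0.4797), lambda* = (-1.2114)


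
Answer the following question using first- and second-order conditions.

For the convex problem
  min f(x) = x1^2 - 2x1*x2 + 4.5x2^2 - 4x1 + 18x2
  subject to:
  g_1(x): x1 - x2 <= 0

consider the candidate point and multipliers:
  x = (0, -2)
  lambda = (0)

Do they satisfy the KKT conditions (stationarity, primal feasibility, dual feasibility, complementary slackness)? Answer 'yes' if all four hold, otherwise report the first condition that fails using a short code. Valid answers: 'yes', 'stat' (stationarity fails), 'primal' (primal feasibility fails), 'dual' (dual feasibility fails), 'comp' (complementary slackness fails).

Gradient of f: grad f(x) = Q x + c = (0, 0)
Constraint values g_i(x) = a_i^T x - b_i:
  g_1((0, -2)) = 2
Stationarity residual: grad f(x) + sum_i lambda_i a_i = (0, 0)
  -> stationarity OK
Primal feasibility (all g_i <= 0): FAILS
Dual feasibility (all lambda_i >= 0): OK
Complementary slackness (lambda_i * g_i(x) = 0 for all i): OK

Verdict: the first failing condition is primal_feasibility -> primal.

primal


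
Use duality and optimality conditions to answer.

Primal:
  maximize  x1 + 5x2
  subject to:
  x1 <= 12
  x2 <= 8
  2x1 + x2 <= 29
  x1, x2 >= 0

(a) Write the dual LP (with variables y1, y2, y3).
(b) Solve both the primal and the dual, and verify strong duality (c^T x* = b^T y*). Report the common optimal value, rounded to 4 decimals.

The standard primal-dual pair for 'max c^T x s.t. A x <= b, x >= 0' is:
  Dual:  min b^T y  s.t.  A^T y >= c,  y >= 0.

So the dual LP is:
  minimize  12y1 + 8y2 + 29y3
  subject to:
    y1 + 2y3 >= 1
    y2 + y3 >= 5
    y1, y2, y3 >= 0

Solving the primal: x* = (10.5, 8).
  primal value c^T x* = 50.5.
Solving the dual: y* = (0, 4.5, 0.5).
  dual value b^T y* = 50.5.
Strong duality: c^T x* = b^T y*. Confirmed.

50.5


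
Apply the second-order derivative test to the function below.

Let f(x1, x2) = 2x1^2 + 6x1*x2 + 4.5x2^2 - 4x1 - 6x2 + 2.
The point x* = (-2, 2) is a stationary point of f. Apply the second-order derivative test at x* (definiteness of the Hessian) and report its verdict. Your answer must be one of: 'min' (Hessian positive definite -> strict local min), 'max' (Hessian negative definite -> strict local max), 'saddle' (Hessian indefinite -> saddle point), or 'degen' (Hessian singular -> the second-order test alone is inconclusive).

Compute the Hessian H = grad^2 f:
  H = [[4, 6], [6, 9]]
Verify stationarity: grad f(x*) = H x* + g = (0, 0).
Eigenvalues of H: 0, 13.
H has a zero eigenvalue (singular; positive semidefinite but not definite), so H is neither positive definite, negative definite, nor indefinite. The second-order test alone is inconclusive -> degen.
(Indeed, f is constant along the null direction of H through x*, so x* is not a strict local extremum.)

degen


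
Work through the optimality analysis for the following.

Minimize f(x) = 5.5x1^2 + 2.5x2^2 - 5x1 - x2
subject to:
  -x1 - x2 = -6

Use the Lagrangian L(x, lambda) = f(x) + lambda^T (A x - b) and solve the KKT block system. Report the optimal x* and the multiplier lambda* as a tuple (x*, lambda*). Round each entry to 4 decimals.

Form the Lagrangian:
  L(x, lambda) = (1/2) x^T Q x + c^T x + lambda^T (A x - b)
Stationarity (grad_x L = 0): Q x + c + A^T lambda = 0.
Primal feasibility: A x = b.

This gives the KKT block system:
  [ Q   A^T ] [ x     ]   [-c ]
  [ A    0  ] [ lambda ] = [ b ]

Solving the linear system:
  x*      = (2.125, 3.875)
  lambda* = (18.375)
  f(x*)   = 47.875

x* = (2.125, 3.875), lambda* = (18.375)


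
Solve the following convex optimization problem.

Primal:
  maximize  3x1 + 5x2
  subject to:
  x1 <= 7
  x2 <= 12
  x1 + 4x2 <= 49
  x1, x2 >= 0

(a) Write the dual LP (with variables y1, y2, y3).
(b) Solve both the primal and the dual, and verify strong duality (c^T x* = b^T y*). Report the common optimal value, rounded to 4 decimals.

The standard primal-dual pair for 'max c^T x s.t. A x <= b, x >= 0' is:
  Dual:  min b^T y  s.t.  A^T y >= c,  y >= 0.

So the dual LP is:
  minimize  7y1 + 12y2 + 49y3
  subject to:
    y1 + y3 >= 3
    y2 + 4y3 >= 5
    y1, y2, y3 >= 0

Solving the primal: x* = (7, 10.5).
  primal value c^T x* = 73.5.
Solving the dual: y* = (1.75, 0, 1.25).
  dual value b^T y* = 73.5.
Strong duality: c^T x* = b^T y*. Confirmed.

73.5


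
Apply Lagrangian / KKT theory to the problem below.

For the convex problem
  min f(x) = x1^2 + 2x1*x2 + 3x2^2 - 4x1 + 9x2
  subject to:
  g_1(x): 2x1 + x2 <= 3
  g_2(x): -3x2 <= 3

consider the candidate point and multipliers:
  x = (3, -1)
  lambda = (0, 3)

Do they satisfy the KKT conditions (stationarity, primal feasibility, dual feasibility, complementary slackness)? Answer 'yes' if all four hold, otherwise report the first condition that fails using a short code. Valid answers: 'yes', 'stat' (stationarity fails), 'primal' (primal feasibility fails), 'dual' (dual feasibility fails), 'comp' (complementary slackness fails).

Gradient of f: grad f(x) = Q x + c = (0, 9)
Constraint values g_i(x) = a_i^T x - b_i:
  g_1((3, -1)) = 2
  g_2((3, -1)) = 0
Stationarity residual: grad f(x) + sum_i lambda_i a_i = (0, 0)
  -> stationarity OK
Primal feasibility (all g_i <= 0): FAILS
Dual feasibility (all lambda_i >= 0): OK
Complementary slackness (lambda_i * g_i(x) = 0 for all i): OK

Verdict: the first failing condition is primal_feasibility -> primal.

primal


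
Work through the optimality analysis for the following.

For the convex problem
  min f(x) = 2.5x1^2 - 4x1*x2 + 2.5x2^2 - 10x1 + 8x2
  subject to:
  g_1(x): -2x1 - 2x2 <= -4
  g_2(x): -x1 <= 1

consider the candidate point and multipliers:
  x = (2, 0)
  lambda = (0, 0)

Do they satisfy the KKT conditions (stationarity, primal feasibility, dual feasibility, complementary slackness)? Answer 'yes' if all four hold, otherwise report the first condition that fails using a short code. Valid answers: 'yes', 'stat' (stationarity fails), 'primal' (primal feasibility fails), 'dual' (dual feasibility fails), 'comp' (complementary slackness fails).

Gradient of f: grad f(x) = Q x + c = (0, 0)
Constraint values g_i(x) = a_i^T x - b_i:
  g_1((2, 0)) = 0
  g_2((2, 0)) = -3
Stationarity residual: grad f(x) + sum_i lambda_i a_i = (0, 0)
  -> stationarity OK
Primal feasibility (all g_i <= 0): OK
Dual feasibility (all lambda_i >= 0): OK
Complementary slackness (lambda_i * g_i(x) = 0 for all i): OK

Verdict: yes, KKT holds.

yes


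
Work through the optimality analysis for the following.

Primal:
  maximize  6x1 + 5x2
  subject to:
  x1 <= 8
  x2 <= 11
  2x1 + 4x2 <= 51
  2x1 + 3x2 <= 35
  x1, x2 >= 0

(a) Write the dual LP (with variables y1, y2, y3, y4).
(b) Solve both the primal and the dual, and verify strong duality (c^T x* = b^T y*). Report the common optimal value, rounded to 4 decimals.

The standard primal-dual pair for 'max c^T x s.t. A x <= b, x >= 0' is:
  Dual:  min b^T y  s.t.  A^T y >= c,  y >= 0.

So the dual LP is:
  minimize  8y1 + 11y2 + 51y3 + 35y4
  subject to:
    y1 + 2y3 + 2y4 >= 6
    y2 + 4y3 + 3y4 >= 5
    y1, y2, y3, y4 >= 0

Solving the primal: x* = (8, 6.3333).
  primal value c^T x* = 79.6667.
Solving the dual: y* = (2.6667, 0, 0, 1.6667).
  dual value b^T y* = 79.6667.
Strong duality: c^T x* = b^T y*. Confirmed.

79.6667


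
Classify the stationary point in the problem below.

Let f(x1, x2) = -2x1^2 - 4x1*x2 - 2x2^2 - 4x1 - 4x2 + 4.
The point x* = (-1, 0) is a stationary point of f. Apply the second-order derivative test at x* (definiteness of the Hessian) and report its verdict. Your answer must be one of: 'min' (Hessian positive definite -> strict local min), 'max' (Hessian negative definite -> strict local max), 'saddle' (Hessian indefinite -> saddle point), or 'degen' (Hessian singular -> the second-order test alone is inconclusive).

Compute the Hessian H = grad^2 f:
  H = [[-4, -4], [-4, -4]]
Verify stationarity: grad f(x*) = H x* + g = (0, 0).
Eigenvalues of H: -8, 0.
H has a zero eigenvalue (singular; negative semidefinite but not definite), so H is neither positive definite, negative definite, nor indefinite. The second-order test alone is inconclusive -> degen.
(Indeed, f is constant along the null direction of H through x*, so x* is not a strict local extremum.)

degen
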